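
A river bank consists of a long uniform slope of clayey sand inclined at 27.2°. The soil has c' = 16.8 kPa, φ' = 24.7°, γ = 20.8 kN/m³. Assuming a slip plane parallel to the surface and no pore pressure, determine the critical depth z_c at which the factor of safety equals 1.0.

Setting FS = 1.00 in FS = [c' + γz cos²β tanφ'] / [γz sinβ cosβ] and solving for z:
z = c' / [γ cosβ (FS·sinβ − cosβ·tanφ')]
  = 16.8 / [20.8·cos27.2°·(1.00·sin27.2° − cos27.2°·tan24.7°)]
  = 16.8 / [20.8·0.8894·(1.00·0.4571 − 0.8894·0.4599)]
  = 16.8 / 0.8882 = 18.914 m

z_c = 18.91 m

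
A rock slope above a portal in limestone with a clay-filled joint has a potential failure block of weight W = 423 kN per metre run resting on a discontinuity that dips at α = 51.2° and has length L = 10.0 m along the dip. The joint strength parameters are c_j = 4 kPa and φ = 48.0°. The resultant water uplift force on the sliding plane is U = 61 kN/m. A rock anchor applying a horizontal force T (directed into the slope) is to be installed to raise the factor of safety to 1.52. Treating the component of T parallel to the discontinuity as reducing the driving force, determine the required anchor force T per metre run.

T = 129 kN/m

Resolving forces along and normal to the sliding plane, with the horizontal anchor force T adding T·sinα to the effective normal force and T·cosα acting up the plane against the driving force:
FS = [c_jL + (W cosα − U + T sinα) tanφ] / [W sinα − T cosα]
Without the anchor: N' = 204.1 kN/m, driving T_d = 329.7 kN/m, resisting R = 4·10.0 + 204.1·tan48.0° = 266.6 kN/m, FS = 0.81.
Setting FS = 1.52 and solving for T:
1.52·(329.7 − T cos51.2°) = 266.6 + T sin51.2°·tan48.0°
T·(sin51.2°·tan48.0° + 1.52·cos51.2°) = 1.52·329.7 − 266.6
T·(0.7793·1.1106 + 1.52·0.6266) = 501.1 − 266.6 = 234.5
T·1.8180 = 234.5
T = 129.0 kN/m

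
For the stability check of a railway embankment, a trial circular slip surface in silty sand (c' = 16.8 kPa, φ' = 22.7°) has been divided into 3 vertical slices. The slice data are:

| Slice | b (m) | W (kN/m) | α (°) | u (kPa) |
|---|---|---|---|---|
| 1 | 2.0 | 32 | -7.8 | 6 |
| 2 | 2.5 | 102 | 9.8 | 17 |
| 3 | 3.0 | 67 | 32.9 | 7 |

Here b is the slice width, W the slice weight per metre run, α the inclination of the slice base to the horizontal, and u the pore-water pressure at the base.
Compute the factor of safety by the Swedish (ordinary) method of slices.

Ordinary method of slices: FS = Σ[c'·Δl_i + (W_i cosα_i − u_i·Δl_i)·tanφ'] / Σ W_i sinα_i, with Δl_i = b_i / cosα_i.
Slice 1: Δl = 2.0/cos(-7.8°) = 2.019 m; N'_1 = 32·cos(-7.8°) − 6·2.019 = 19.6; c'Δl = 33.91; W sinα = -4.3
Slice 2: Δl = 2.5/cos9.8° = 2.537 m; N'_2 = 102·cos9.8° − 17·2.537 = 57.4; c'Δl = 42.62; W sinα = 17.4
Slice 3: Δl = 3.0/cos32.9° = 3.573 m; N'_3 = 67·cos32.9° − 7·3.573 = 31.2; c'Δl = 60.03; W sinα = 36.4
Σc'Δl = 136.6 kN/m; ΣN' = 108.2 kN/m; ΣW sinα = 49.4 kN/m
Resisting = 136.6 + 108.2·tan22.7° = 136.6 + 45.3 = 181.8 kN/m
FS = 181.8 / 49.4 = 3.680

FS = 3.68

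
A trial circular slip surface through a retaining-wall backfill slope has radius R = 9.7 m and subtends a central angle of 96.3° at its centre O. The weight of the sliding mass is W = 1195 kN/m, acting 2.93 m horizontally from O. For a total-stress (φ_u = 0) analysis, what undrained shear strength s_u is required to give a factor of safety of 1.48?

s_u = 32.8 kPa

FS = s_u·L_a·R / (W·d), so s_u = FS·W·d / (L_a·R).
Arc length L_a = R·θ = 9.7·(96.3°·π/180) = 9.7·1.6808 = 16.30 m
s_u = 1.48·1195·2.93 / (16.30·9.7) = 5182.0 / 158.14 = 32.77 kPa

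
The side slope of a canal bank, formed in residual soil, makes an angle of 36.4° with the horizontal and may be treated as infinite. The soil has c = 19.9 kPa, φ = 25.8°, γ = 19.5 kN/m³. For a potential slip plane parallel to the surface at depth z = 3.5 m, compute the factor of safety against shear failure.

FS = 1.27

For an infinite slope with a slip plane parallel to the surface (no pore pressure): FS = [c + γz cos²β tanφ] / [γz sinβ cosβ].
γz = 19.5·3.5 = 68.25 kN/m²
Numerator = 19.9 + 68.25·cos²36.4°·tan25.8° = 19.9 + 68.25·0.6479·0.4834 = 41.275 kPa
Denominator = 68.25·sin36.4°·cos36.4° = 68.25·0.5934·0.8049 = 32.599 kPa
FS = 41.275 / 32.599 = 1.266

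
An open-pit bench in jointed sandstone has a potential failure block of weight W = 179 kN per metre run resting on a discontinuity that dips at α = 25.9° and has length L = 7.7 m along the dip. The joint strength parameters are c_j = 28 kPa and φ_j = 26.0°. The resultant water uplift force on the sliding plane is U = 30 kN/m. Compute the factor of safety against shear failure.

FS = 3.57

Resolving the block weight along and normal to the plane and applying the Mohr–Coulomb strength on the joint:
N' = W cosα − U = 179·cos25.9° − 30 = 131.0 kN/m
Driving force T = W sinα = 179·sin25.9° = 78.2 kN/m
Resisting force R = c_j·L + N'·tanφ_j = 28·7.7 + 131.0·tan26.0° = 215.6 + 63.9 = 279.5 kN/m
FS = R / T = 279.5 / 78.2 = 3.575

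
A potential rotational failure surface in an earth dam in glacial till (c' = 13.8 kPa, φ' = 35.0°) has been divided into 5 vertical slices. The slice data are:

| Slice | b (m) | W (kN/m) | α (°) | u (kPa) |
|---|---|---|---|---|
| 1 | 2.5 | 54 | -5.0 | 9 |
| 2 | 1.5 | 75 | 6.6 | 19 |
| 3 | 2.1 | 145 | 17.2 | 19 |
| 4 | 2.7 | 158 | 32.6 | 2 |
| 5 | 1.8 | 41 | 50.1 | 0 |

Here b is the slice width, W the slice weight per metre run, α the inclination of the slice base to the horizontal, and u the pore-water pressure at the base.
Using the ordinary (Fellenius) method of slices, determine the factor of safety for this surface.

Ordinary method of slices: FS = Σ[c'·Δl_i + (W_i cosα_i − u_i·Δl_i)·tanφ'] / Σ W_i sinα_i, with Δl_i = b_i / cosα_i.
Slice 1: Δl = 2.5/cos(-5.0°) = 2.510 m; N'_1 = 54·cos(-5.0°) − 9·2.510 = 31.2; c'Δl = 34.63; W sinα = -4.7
Slice 2: Δl = 1.5/cos6.6° = 1.510 m; N'_2 = 75·cos6.6° − 19·1.510 = 45.8; c'Δl = 20.84; W sinα = 8.6
Slice 3: Δl = 2.1/cos17.2° = 2.198 m; N'_3 = 145·cos17.2° − 19·2.198 = 96.7; c'Δl = 30.34; W sinα = 42.9
Slice 4: Δl = 2.7/cos32.6° = 3.205 m; N'_4 = 158·cos32.6° − 2·3.205 = 126.7; c'Δl = 44.23; W sinα = 85.1
Slice 5: Δl = 1.8/cos50.1° = 2.806 m; N'_5 = 41·cos50.1° − 0·2.806 = 26.3; c'Δl = 38.72; W sinα = 31.5
Σc'Δl = 168.8 kN/m; ΣN' = 326.8 kN/m; ΣW sinα = 163.4 kN/m
Resisting = 168.8 + 326.8·tan35.0° = 168.8 + 228.8 = 397.6 kN/m
FS = 397.6 / 163.4 = 2.433

FS = 2.43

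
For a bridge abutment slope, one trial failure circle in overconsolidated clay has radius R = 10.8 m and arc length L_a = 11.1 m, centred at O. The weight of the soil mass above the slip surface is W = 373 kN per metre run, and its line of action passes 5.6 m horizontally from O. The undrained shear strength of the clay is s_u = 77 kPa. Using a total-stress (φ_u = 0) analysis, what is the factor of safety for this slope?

Taking moments about the centre O, the resisting moment is provided by the undrained shear strength acting along the arc:
M_R = s_u·L_a·R = 77·11.10·10.8 = 9230.8 kN·m/m
M_D = W·d = 373·5.6 = 2088.8 kN·m/m
FS = M_R / M_D = 9230.8 / 2088.8 = 4.419

FS = 4.42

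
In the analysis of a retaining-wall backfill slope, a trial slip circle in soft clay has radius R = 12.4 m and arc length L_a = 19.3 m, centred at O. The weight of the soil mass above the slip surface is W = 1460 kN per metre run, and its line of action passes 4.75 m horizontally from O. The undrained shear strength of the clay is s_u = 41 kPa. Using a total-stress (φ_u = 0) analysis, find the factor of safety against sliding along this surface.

Taking moments about the centre O, the resisting moment is provided by the undrained shear strength acting along the arc:
M_R = s_u·L_a·R = 41·19.30·12.4 = 9812.1 kN·m/m
M_D = W·d = 1460·4.75 = 6935.0 kN·m/m
FS = M_R / M_D = 9812.1 / 6935.0 = 1.415

FS = 1.41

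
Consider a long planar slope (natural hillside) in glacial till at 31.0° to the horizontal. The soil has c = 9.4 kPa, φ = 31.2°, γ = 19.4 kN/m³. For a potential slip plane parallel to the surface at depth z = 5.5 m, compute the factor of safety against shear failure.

FS = 1.21

For an infinite slope with a slip plane parallel to the surface (no pore pressure): FS = [c + γz cos²β tanφ] / [γz sinβ cosβ].
γz = 19.4·5.5 = 106.70 kN/m²
Numerator = 9.4 + 106.70·cos²31.0°·tan31.2° = 9.4 + 106.70·0.7347·0.6056 = 56.878 kPa
Denominator = 106.70·sin31.0°·cos31.0° = 106.70·0.5150·0.8572 = 47.105 kPa
FS = 56.878 / 47.105 = 1.207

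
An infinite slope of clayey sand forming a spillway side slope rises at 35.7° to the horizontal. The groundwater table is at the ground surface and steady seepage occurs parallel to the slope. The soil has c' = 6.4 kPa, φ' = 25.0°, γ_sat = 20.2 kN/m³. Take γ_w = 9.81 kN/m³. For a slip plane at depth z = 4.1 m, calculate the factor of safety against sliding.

With seepage parallel to the slope and the water table at the surface, the effective normal stress on the slip plane uses the buoyant unit weight γ' = γ_sat − γ_w while the driving shear stress uses γ_sat:
FS = [c' + γ' z cos²β tanφ'] / [γ_sat z sinβ cosβ]
γ' = 20.2 − 9.81 = 10.39 kN/m³
Numerator = 6.4 + 10.39·4.1·cos²35.7°·tan25.0° = 6.4 + 10.39·4.1·0.6595·0.4663 = 19.500 kPa
Denominator = 20.2·4.1·sin35.7°·cos35.7° = 20.2·4.1·0.5835·0.8121 = 39.247 kPa
FS = 19.500 / 39.247 = 0.497

FS = 0.50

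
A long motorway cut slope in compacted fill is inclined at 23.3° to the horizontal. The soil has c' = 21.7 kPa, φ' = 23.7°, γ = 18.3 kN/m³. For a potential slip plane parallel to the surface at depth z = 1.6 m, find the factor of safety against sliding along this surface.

For an infinite slope with a slip plane parallel to the surface (no pore pressure): FS = [c' + γz cos²β tanφ'] / [γz sinβ cosβ].
γz = 18.3·1.6 = 29.28 kN/m²
Numerator = 21.7 + 29.28·cos²23.3°·tan23.7° = 21.7 + 29.28·0.8435·0.4390 = 32.542 kPa
Denominator = 29.28·sin23.3°·cos23.3° = 29.28·0.3955·0.9184 = 10.637 kPa
FS = 32.542 / 10.637 = 3.059

FS = 3.06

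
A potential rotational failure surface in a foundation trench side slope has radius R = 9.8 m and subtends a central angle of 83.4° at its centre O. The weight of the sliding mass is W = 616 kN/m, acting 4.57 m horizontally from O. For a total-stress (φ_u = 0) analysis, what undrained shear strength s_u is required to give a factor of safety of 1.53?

s_u = 30.8 kPa

FS = s_u·L_a·R / (W·d), so s_u = FS·W·d / (L_a·R).
Arc length L_a = R·θ = 9.8·(83.4°·π/180) = 9.8·1.4556 = 14.26 m
s_u = 1.53·616·4.57 / (14.26·9.8) = 4307.1 / 139.80 = 30.81 kPa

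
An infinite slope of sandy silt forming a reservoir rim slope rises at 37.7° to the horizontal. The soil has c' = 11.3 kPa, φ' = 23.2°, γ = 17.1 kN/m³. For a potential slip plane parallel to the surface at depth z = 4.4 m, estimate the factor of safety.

For an infinite slope with a slip plane parallel to the surface (no pore pressure): FS = [c' + γz cos²β tanφ'] / [γz sinβ cosβ].
γz = 17.1·4.4 = 75.24 kN/m²
Numerator = 11.3 + 75.24·cos²37.7°·tan23.2° = 11.3 + 75.24·0.6260·0.4286 = 31.488 kPa
Denominator = 75.24·sin37.7°·cos37.7° = 75.24·0.6115·0.7912 = 36.405 kPa
FS = 31.488 / 36.405 = 0.865

FS = 0.86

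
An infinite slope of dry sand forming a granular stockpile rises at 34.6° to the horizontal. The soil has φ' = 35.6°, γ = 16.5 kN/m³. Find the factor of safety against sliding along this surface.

For a dry cohesionless infinite slope the factor of safety is FS = tanφ' / tanβ.
FS = tan35.6° / tan34.6° = 0.7159 / 0.6899 = 1.038

FS = 1.04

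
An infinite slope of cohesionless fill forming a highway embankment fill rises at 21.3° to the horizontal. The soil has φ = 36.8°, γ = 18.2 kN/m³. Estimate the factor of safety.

For a dry cohesionless infinite slope the factor of safety is FS = tanφ / tanβ.
FS = tan36.8° / tan21.3° = 0.7481 / 0.3899 = 1.919

FS = 1.92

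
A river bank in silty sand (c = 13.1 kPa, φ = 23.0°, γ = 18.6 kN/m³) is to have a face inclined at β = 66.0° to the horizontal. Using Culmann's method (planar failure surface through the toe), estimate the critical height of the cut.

Culmann's analysis gives the critical failure plane at α_cr = (β + φ)/2 = (66.0 + 23.0)/2 = 44.5°, and the critical height
H_c = (4c/γ) · sinβ cosφ / [1 − cos(β − φ)]
    = (4·13.1/18.6) · sin66.0°·cos23.0° / [1 − cos(43.0°)]
    = 2.817 · 0.9135·0.9205 / [1 − 0.7314]
    = 2.817 · 0.8409 / 0.2686
    = 8.82 m

H_c = 8.82 m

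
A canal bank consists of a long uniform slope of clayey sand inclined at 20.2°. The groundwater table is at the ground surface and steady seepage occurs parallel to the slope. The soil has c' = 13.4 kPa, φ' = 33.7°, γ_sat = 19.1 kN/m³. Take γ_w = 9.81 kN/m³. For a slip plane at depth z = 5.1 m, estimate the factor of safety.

FS = 1.31

With seepage parallel to the slope and the water table at the surface, the effective normal stress on the slip plane uses the buoyant unit weight γ' = γ_sat − γ_w while the driving shear stress uses γ_sat:
FS = [c' + γ' z cos²β tanφ'] / [γ_sat z sinβ cosβ]
γ' = 19.1 − 9.81 = 9.29 kN/m³
Numerator = 13.4 + 9.29·5.1·cos²20.2°·tan33.7° = 13.4 + 9.29·5.1·0.8808·0.6669 = 41.230 kPa
Denominator = 19.1·5.1·sin20.2°·cos20.2° = 19.1·5.1·0.3453·0.9385 = 31.567 kPa
FS = 41.230 / 31.567 = 1.306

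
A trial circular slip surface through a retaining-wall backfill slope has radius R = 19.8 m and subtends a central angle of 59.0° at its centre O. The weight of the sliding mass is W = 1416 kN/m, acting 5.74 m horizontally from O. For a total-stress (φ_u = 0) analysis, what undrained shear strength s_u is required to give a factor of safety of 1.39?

s_u = 28.0 kPa

FS = s_u·L_a·R / (W·d), so s_u = FS·W·d / (L_a·R).
Arc length L_a = R·θ = 19.8·(59.0°·π/180) = 19.8·1.0297 = 20.39 m
s_u = 1.39·1416·5.74 / (20.39·19.8) = 11297.7 / 403.70 = 27.99 kPa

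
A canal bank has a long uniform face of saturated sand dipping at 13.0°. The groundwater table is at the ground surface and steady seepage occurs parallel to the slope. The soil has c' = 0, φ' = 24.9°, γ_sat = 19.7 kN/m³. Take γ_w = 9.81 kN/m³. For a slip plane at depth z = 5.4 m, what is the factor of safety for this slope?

FS = 1.01

With seepage parallel to the slope and the water table at the surface, the effective normal stress on the slip plane uses the buoyant unit weight γ' = γ_sat − γ_w while the driving shear stress uses γ_sat:
FS = [c' + γ' z cos²β tanφ'] / [γ_sat z sinβ cosβ]
(For c' = 0 this reduces to FS = (γ'/γ_sat)·tanφ'/tanβ.)
γ' = 19.7 − 9.81 = 9.89 kN/m³
Numerator = 0.0 + 9.89·5.4·cos²13.0°·tan24.9° = 0.0 + 9.89·5.4·0.9494·0.4642 = 23.536 kPa
Denominator = 19.7·5.4·sin13.0°·cos13.0° = 19.7·5.4·0.2250·0.9744 = 23.317 kPa
FS = 23.536 / 23.317 = 1.009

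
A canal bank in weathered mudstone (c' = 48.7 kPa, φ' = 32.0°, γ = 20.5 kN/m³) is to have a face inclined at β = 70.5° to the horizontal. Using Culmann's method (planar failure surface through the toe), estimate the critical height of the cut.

H_c = 34.94 m

Culmann's analysis gives the critical failure plane at α_cr = (β + φ')/2 = (70.5 + 32.0)/2 = 51.2°, and the critical height
H_c = (4c'/γ) · sinβ cosφ' / [1 − cos(β − φ')]
    = (4·48.7/20.5) · sin70.5°·cos32.0° / [1 − cos(38.5°)]
    = 9.502 · 0.9426·0.8480 / [1 − 0.7826]
    = 9.502 · 0.7994 / 0.2174
    = 34.94 m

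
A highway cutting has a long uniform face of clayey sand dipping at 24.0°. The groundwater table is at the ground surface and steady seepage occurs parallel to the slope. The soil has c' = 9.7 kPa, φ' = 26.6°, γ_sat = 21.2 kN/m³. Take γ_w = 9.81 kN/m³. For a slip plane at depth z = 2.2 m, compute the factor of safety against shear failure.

With seepage parallel to the slope and the water table at the surface, the effective normal stress on the slip plane uses the buoyant unit weight γ' = γ_sat − γ_w while the driving shear stress uses γ_sat:
FS = [c' + γ' z cos²β tanφ'] / [γ_sat z sinβ cosβ]
γ' = 21.2 − 9.81 = 11.39 kN/m³
Numerator = 9.7 + 11.39·2.2·cos²24.0°·tan26.6° = 9.7 + 11.39·2.2·0.8346·0.5008 = 20.172 kPa
Denominator = 21.2·2.2·sin24.0°·cos24.0° = 21.2·2.2·0.4067·0.9135 = 17.330 kPa
FS = 20.172 / 17.330 = 1.164

FS = 1.16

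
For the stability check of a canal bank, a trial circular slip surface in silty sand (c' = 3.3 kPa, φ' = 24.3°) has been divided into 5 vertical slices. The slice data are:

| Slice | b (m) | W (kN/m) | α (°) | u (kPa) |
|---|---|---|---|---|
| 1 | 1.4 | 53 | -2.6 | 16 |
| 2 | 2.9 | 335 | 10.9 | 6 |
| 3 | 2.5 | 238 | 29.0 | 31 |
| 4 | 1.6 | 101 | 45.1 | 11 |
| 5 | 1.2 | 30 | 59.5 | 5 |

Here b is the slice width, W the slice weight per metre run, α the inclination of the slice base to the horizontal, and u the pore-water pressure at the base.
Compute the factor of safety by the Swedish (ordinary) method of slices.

Ordinary method of slices: FS = Σ[c'·Δl_i + (W_i cosα_i − u_i·Δl_i)·tanφ'] / Σ W_i sinα_i, with Δl_i = b_i / cosα_i.
Slice 1: Δl = 1.4/cos(-2.6°) = 1.401 m; N'_1 = 53·cos(-2.6°) − 16·1.401 = 30.5; c'Δl = 4.62; W sinα = -2.4
Slice 2: Δl = 2.9/cos10.9° = 2.953 m; N'_2 = 335·cos10.9° − 6·2.953 = 311.2; c'Δl = 9.75; W sinα = 63.3
Slice 3: Δl = 2.5/cos29.0° = 2.858 m; N'_3 = 238·cos29.0° − 31·2.858 = 119.5; c'Δl = 9.43; W sinα = 115.4
Slice 4: Δl = 1.6/cos45.1° = 2.267 m; N'_4 = 101·cos45.1° − 11·2.267 = 46.4; c'Δl = 7.48; W sinα = 71.5
Slice 5: Δl = 1.2/cos59.5° = 2.364 m; N'_5 = 30·cos59.5° − 5·2.364 = 3.4; c'Δl = 7.80; W sinα = 25.8
Σc'Δl = 39.1 kN/m; ΣN' = 511.1 kN/m; ΣW sinα = 273.7 kN/m
Resisting = 39.1 + 511.1·tan24.3° = 39.1 + 230.8 = 269.8 kN/m
FS = 269.8 / 273.7 = 0.986

FS = 0.99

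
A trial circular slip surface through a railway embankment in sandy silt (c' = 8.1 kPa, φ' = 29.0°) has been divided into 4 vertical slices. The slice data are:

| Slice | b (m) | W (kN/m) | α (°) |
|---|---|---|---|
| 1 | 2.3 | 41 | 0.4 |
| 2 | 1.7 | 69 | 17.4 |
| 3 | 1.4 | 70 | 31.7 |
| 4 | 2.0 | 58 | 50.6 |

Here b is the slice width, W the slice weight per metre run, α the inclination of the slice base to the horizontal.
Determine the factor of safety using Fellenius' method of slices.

FS = 1.80

Ordinary method of slices: FS = Σ[c'·Δl_i + (W_i cosα_i)·tanφ'] / Σ W_i sinα_i, with Δl_i = b_i / cosα_i.
Slice 1: Δl = 2.3/cos0.4° = 2.300 m; N'_1 = 41·cos0.4° = 41.0; c'Δl = 18.63; W sinα = 0.3
Slice 2: Δl = 1.7/cos17.4° = 1.782 m; N'_2 = 69·cos17.4° = 65.8; c'Δl = 14.43; W sinα = 20.6
Slice 3: Δl = 1.4/cos31.7° = 1.645 m; N'_3 = 70·cos31.7° = 59.6; c'Δl = 13.33; W sinα = 36.8
Slice 4: Δl = 2.0/cos50.6° = 3.151 m; N'_4 = 58·cos50.6° = 36.8; c'Δl = 25.52; W sinα = 44.8
Σc'Δl = 71.9 kN/m; ΣN' = 203.2 kN/m; ΣW sinα = 102.5 kN/m
Resisting = 71.9 + 203.2·tan29.0° = 71.9 + 112.6 = 184.6 kN/m
FS = 184.6 / 102.5 = 1.800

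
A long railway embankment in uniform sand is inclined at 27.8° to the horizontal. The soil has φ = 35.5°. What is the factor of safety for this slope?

For a dry cohesionless infinite slope the factor of safety is FS = tanφ / tanβ.
FS = tan35.5° / tan27.8° = 0.7133 / 0.5272 = 1.353

FS = 1.35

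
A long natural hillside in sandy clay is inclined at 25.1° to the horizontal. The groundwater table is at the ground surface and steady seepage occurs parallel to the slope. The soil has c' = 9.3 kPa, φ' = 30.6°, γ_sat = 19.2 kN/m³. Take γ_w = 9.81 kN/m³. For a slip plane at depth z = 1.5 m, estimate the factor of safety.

With seepage parallel to the slope and the water table at the surface, the effective normal stress on the slip plane uses the buoyant unit weight γ' = γ_sat − γ_w while the driving shear stress uses γ_sat:
FS = [c' + γ' z cos²β tanφ'] / [γ_sat z sinβ cosβ]
γ' = 19.2 − 9.81 = 9.39 kN/m³
Numerator = 9.3 + 9.39·1.5·cos²25.1°·tan30.6° = 9.3 + 9.39·1.5·0.8201·0.5914 = 16.131 kPa
Denominator = 19.2·1.5·sin25.1°·cos25.1° = 19.2·1.5·0.4242·0.9056 = 11.063 kPa
FS = 16.131 / 11.063 = 1.458

FS = 1.46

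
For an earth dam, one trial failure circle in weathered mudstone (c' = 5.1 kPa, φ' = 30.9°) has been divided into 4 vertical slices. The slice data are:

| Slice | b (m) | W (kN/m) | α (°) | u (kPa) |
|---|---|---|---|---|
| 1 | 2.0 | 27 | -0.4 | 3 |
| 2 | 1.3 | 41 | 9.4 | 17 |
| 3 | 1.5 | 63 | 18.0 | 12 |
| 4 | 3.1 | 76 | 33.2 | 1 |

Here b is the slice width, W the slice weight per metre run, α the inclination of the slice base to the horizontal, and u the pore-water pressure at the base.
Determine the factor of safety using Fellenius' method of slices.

FS = 1.89

Ordinary method of slices: FS = Σ[c'·Δl_i + (W_i cosα_i − u_i·Δl_i)·tanφ'] / Σ W_i sinα_i, with Δl_i = b_i / cosα_i.
Slice 1: Δl = 2.0/cos(-0.4°) = 2.000 m; N'_1 = 27·cos(-0.4°) − 3·2.000 = 21.0; c'Δl = 10.20; W sinα = -0.2
Slice 2: Δl = 1.3/cos9.4° = 1.318 m; N'_2 = 41·cos9.4° − 17·1.318 = 18.0; c'Δl = 6.72; W sinα = 6.7
Slice 3: Δl = 1.5/cos18.0° = 1.577 m; N'_3 = 63·cos18.0° − 12·1.577 = 41.0; c'Δl = 8.04; W sinα = 19.5
Slice 4: Δl = 3.1/cos33.2° = 3.705 m; N'_4 = 76·cos33.2° − 1·3.705 = 59.9; c'Δl = 18.89; W sinα = 41.6
Σc'Δl = 43.9 kN/m; ΣN' = 139.9 kN/m; ΣW sinα = 67.6 kN/m
Resisting = 43.9 + 139.9·tan30.9° = 43.9 + 83.7 = 127.6 kN/m
FS = 127.6 / 67.6 = 1.888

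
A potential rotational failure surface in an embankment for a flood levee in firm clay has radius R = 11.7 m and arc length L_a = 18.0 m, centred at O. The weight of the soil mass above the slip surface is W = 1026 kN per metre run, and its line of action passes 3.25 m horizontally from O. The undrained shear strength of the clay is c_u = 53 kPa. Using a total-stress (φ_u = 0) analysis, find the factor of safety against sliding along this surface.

FS = 3.35

Taking moments about the centre O, the resisting moment is provided by the undrained shear strength acting along the arc:
M_R = c_u·L_a·R = 53·18.00·11.7 = 11161.8 kN·m/m
M_D = W·d = 1026·3.25 = 3334.5 kN·m/m
FS = M_R / M_D = 11161.8 / 3334.5 = 3.347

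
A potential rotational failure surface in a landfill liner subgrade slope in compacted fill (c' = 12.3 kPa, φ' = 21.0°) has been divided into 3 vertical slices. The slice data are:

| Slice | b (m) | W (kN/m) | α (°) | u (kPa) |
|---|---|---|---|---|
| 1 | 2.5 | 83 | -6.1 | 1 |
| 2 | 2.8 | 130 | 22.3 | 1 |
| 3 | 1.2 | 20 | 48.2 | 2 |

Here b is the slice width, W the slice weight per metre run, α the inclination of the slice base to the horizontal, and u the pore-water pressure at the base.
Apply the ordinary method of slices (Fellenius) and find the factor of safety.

Ordinary method of slices: FS = Σ[c'·Δl_i + (W_i cosα_i − u_i·Δl_i)·tanφ'] / Σ W_i sinα_i, with Δl_i = b_i / cosα_i.
Slice 1: Δl = 2.5/cos(-6.1°) = 2.514 m; N'_1 = 83·cos(-6.1°) − 1·2.514 = 80.0; c'Δl = 30.93; W sinα = -8.8
Slice 2: Δl = 2.8/cos22.3° = 3.026 m; N'_2 = 130·cos22.3° − 1·3.026 = 117.3; c'Δl = 37.22; W sinα = 49.3
Slice 3: Δl = 1.2/cos48.2° = 1.800 m; N'_3 = 20·cos48.2° − 2·1.800 = 9.7; c'Δl = 22.14; W sinα = 14.9
Σc'Δl = 90.3 kN/m; ΣN' = 207.0 kN/m; ΣW sinα = 55.4 kN/m
Resisting = 90.3 + 207.0·tan21.0° = 90.3 + 79.5 = 169.8 kN/m
FS = 169.8 / 55.4 = 3.063

FS = 3.06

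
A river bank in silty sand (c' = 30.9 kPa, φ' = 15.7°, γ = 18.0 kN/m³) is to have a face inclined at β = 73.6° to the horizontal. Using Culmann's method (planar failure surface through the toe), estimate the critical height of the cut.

Culmann's analysis gives the critical failure plane at α_cr = (β + φ')/2 = (73.6 + 15.7)/2 = 44.6°, and the critical height
H_c = (4c'/γ) · sinβ cosφ' / [1 − cos(β − φ')]
    = (4·30.9/18.0) · sin73.6°·cos15.7° / [1 − cos(57.9°)]
    = 6.867 · 0.9593·0.9627 / [1 − 0.5314]
    = 6.867 · 0.9235 / 0.4686
    = 13.53 m

H_c = 13.53 m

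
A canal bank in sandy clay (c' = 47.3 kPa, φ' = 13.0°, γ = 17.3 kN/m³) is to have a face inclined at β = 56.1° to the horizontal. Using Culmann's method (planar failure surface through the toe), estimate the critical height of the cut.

H_c = 32.78 m

Culmann's analysis gives the critical failure plane at α_cr = (β + φ')/2 = (56.1 + 13.0)/2 = 34.5°, and the critical height
H_c = (4c'/γ) · sinβ cosφ' / [1 − cos(β − φ')]
    = (4·47.3/17.3) · sin56.1°·cos13.0° / [1 − cos(43.1°)]
    = 10.936 · 0.8300·0.9744 / [1 − 0.7302]
    = 10.936 · 0.8087 / 0.2698
    = 32.78 m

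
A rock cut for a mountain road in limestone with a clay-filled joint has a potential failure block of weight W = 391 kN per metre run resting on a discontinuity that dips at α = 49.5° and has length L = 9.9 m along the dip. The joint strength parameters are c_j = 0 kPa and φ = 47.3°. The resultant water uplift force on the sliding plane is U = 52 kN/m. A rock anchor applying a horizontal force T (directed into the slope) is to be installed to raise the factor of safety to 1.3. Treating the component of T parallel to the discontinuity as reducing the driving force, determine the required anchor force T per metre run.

T = 101 kN/m

Resolving forces along and normal to the sliding plane, with the horizontal anchor force T adding T·sinα to the effective normal force and T·cosα acting up the plane against the driving force:
FS = [c_jL + (W cosα − U + T sinα) tanφ] / [W sinα − T cosα]
Without the anchor: N' = 201.9 kN/m, driving T_d = 297.3 kN/m, resisting R = 0·9.9 + 201.9·tan47.3° = 218.8 kN/m, FS = 0.74.
Setting FS = 1.3 and solving for T:
1.3·(297.3 − T cos49.5°) = 218.8 + T sin49.5°·tan47.3°
T·(sin49.5°·tan47.3° + 1.3·cos49.5°) = 1.3·297.3 − 218.8
T·(0.7604·1.0837 + 1.3·0.6494) = 386.5 − 218.8 = 167.7
T·1.6683 = 167.7
T = 100.5 kN/m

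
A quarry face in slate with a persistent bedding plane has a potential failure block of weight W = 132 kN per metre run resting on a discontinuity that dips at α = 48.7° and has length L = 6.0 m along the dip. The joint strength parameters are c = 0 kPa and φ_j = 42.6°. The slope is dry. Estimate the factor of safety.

Resolving the block weight along and normal to the plane and applying the Mohr–Coulomb strength on the joint:
N' = W cosα = 132·cos48.7° = 87.1 kN/m
Driving force T = W sinα = 132·sin48.7° = 99.2 kN/m
Resisting force R = c·L + N'·tanφ_j = 0·6.0 + 87.1·tan42.6° = 0.0 + 80.1 = 80.1 kN/m
FS = R / T = 80.1 / 99.2 = 0.808

FS = 0.81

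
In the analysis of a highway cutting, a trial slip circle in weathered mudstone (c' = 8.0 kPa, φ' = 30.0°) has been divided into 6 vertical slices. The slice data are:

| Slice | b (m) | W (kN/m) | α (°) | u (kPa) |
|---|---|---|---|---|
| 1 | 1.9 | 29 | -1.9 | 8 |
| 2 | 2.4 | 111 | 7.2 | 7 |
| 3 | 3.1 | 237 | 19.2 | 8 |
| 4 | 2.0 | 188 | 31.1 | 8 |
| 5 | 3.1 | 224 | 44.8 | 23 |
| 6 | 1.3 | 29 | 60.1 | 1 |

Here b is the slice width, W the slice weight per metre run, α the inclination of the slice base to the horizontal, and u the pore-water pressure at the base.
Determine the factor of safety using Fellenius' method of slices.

Ordinary method of slices: FS = Σ[c'·Δl_i + (W_i cosα_i − u_i·Δl_i)·tanφ'] / Σ W_i sinα_i, with Δl_i = b_i / cosα_i.
Slice 1: Δl = 1.9/cos(-1.9°) = 1.901 m; N'_1 = 29·cos(-1.9°) − 8·1.901 = 13.8; c'Δl = 15.21; W sinα = -1.0
Slice 2: Δl = 2.4/cos7.2° = 2.419 m; N'_2 = 111·cos7.2° − 7·2.419 = 93.2; c'Δl = 19.35; W sinα = 13.9
Slice 3: Δl = 3.1/cos19.2° = 3.283 m; N'_3 = 237·cos19.2° − 8·3.283 = 197.6; c'Δl = 26.26; W sinα = 77.9
Slice 4: Δl = 2.0/cos31.1° = 2.336 m; N'_4 = 188·cos31.1° − 8·2.336 = 142.3; c'Δl = 18.69; W sinα = 97.1
Slice 5: Δl = 3.1/cos44.8° = 4.369 m; N'_5 = 224·cos44.8° − 23·4.369 = 58.5; c'Δl = 34.95; W sinα = 157.8
Slice 6: Δl = 1.3/cos60.1° = 2.608 m; N'_6 = 29·cos60.1° − 1·2.608 = 11.8; c'Δl = 20.86; W sinα = 25.1
Σc'Δl = 135.3 kN/m; ΣN' = 517.1 kN/m; ΣW sinα = 371.0 kN/m
Resisting = 135.3 + 517.1·tan30.0° = 135.3 + 298.6 = 433.9 kN/m
FS = 433.9 / 371.0 = 1.170

FS = 1.17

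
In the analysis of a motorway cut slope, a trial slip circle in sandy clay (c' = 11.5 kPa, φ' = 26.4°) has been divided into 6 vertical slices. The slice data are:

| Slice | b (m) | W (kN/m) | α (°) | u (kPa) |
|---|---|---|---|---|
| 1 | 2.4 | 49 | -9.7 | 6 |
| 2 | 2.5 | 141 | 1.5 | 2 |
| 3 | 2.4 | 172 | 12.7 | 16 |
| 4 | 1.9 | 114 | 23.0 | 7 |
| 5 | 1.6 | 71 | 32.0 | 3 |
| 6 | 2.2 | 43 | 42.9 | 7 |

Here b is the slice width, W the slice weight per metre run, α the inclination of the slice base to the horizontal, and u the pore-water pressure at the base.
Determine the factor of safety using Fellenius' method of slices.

FS = 2.70

Ordinary method of slices: FS = Σ[c'·Δl_i + (W_i cosα_i − u_i·Δl_i)·tanφ'] / Σ W_i sinα_i, with Δl_i = b_i / cosα_i.
Slice 1: Δl = 2.4/cos(-9.7°) = 2.435 m; N'_1 = 49·cos(-9.7°) − 6·2.435 = 33.7; c'Δl = 28.00; W sinα = -8.3
Slice 2: Δl = 2.5/cos1.5° = 2.501 m; N'_2 = 141·cos1.5° − 2·2.501 = 135.9; c'Δl = 28.76; W sinα = 3.7
Slice 3: Δl = 2.4/cos12.7° = 2.460 m; N'_3 = 172·cos12.7° − 16·2.460 = 128.4; c'Δl = 28.29; W sinα = 37.8
Slice 4: Δl = 1.9/cos23.0° = 2.064 m; N'_4 = 114·cos23.0° − 7·2.064 = 90.5; c'Δl = 23.74; W sinα = 44.5
Slice 5: Δl = 1.6/cos32.0° = 1.887 m; N'_5 = 71·cos32.0° − 3·1.887 = 54.6; c'Δl = 21.70; W sinα = 37.6
Slice 6: Δl = 2.2/cos42.9° = 3.003 m; N'_6 = 43·cos42.9° − 7·3.003 = 10.5; c'Δl = 34.54; W sinα = 29.3
Σc'Δl = 165.0 kN/m; ΣN' = 453.6 kN/m; ΣW sinα = 144.7 kN/m
Resisting = 165.0 + 453.6·tan26.4° = 165.0 + 225.2 = 390.2 kN/m
FS = 390.2 / 144.7 = 2.697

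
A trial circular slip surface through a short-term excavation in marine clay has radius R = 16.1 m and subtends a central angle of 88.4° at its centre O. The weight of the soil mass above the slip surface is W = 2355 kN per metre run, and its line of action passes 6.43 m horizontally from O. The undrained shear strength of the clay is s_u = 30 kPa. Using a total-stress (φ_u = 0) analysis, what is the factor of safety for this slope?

Taking moments about the centre O, the resisting moment is provided by the undrained shear strength acting along the arc:
Arc length L_a = R·θ = 16.1·(88.4°·π/180) = 16.1·1.5429 = 24.84 m
M_R = s_u·L_a·R = 30·24.84·16.1 = 11997.8 kN·m/m
M_D = W·d = 2355·6.43 = 15142.6 kN·m/m
FS = M_R / M_D = 11997.8 / 15142.6 = 0.792

FS = 0.79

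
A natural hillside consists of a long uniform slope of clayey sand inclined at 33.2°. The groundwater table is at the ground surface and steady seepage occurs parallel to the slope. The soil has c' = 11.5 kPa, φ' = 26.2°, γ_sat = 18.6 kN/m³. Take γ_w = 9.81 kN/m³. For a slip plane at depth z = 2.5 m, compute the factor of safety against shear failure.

FS = 0.90

With seepage parallel to the slope and the water table at the surface, the effective normal stress on the slip plane uses the buoyant unit weight γ' = γ_sat − γ_w while the driving shear stress uses γ_sat:
FS = [c' + γ' z cos²β tanφ'] / [γ_sat z sinβ cosβ]
γ' = 18.6 − 9.81 = 8.79 kN/m³
Numerator = 11.5 + 8.79·2.5·cos²33.2°·tan26.2° = 11.5 + 8.79·2.5·0.7002·0.4921 = 19.071 kPa
Denominator = 18.6·2.5·sin33.2°·cos33.2° = 18.6·2.5·0.5476·0.8368 = 21.305 kPa
FS = 19.071 / 21.305 = 0.895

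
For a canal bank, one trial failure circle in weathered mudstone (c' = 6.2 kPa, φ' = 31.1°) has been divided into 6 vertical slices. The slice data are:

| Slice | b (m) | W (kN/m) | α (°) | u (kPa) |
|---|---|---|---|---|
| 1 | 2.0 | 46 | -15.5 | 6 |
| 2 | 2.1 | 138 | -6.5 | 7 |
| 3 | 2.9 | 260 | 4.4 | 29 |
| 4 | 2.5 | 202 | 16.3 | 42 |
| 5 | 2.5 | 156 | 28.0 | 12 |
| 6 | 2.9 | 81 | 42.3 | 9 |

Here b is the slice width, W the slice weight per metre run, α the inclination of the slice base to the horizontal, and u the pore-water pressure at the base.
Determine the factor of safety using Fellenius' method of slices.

Ordinary method of slices: FS = Σ[c'·Δl_i + (W_i cosα_i − u_i·Δl_i)·tanφ'] / Σ W_i sinα_i, with Δl_i = b_i / cosα_i.
Slice 1: Δl = 2.0/cos(-15.5°) = 2.075 m; N'_1 = 46·cos(-15.5°) − 6·2.075 = 31.9; c'Δl = 12.87; W sinα = -12.3
Slice 2: Δl = 2.1/cos(-6.5°) = 2.114 m; N'_2 = 138·cos(-6.5°) − 7·2.114 = 122.3; c'Δl = 13.10; W sinα = -15.6
Slice 3: Δl = 2.9/cos4.4° = 2.909 m; N'_3 = 260·cos4.4° − 29·2.909 = 174.9; c'Δl = 18.03; W sinα = 19.9
Slice 4: Δl = 2.5/cos16.3° = 2.605 m; N'_4 = 202·cos16.3° − 42·2.605 = 84.5; c'Δl = 16.15; W sinα = 56.7
Slice 5: Δl = 2.5/cos28.0° = 2.831 m; N'_5 = 156·cos28.0° − 12·2.831 = 103.8; c'Δl = 17.55; W sinα = 73.2
Slice 6: Δl = 2.9/cos42.3° = 3.921 m; N'_6 = 81·cos42.3° − 9·3.921 = 24.6; c'Δl = 24.31; W sinα = 54.5
Σc'Δl = 102.0 kN/m; ΣN' = 541.9 kN/m; ΣW sinα = 176.5 kN/m
Resisting = 102.0 + 541.9·tan31.1° = 102.0 + 326.9 = 428.9 kN/m
FS = 428.9 / 176.5 = 2.431

FS = 2.43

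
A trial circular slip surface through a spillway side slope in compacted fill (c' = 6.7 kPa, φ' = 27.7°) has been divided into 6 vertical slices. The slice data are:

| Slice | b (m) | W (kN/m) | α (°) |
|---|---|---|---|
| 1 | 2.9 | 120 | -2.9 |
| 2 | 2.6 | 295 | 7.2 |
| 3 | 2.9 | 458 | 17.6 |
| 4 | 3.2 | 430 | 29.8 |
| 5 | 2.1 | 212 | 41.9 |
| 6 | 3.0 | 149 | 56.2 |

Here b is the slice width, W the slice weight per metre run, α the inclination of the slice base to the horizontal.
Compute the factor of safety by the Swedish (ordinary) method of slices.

Ordinary method of slices: FS = Σ[c'·Δl_i + (W_i cosα_i)·tanφ'] / Σ W_i sinα_i, with Δl_i = b_i / cosα_i.
Slice 1: Δl = 2.9/cos(-2.9°) = 2.904 m; N'_1 = 120·cos(-2.9°) = 119.8; c'Δl = 19.45; W sinα = -6.1
Slice 2: Δl = 2.6/cos7.2° = 2.621 m; N'_2 = 295·cos7.2° = 292.7; c'Δl = 17.56; W sinα = 37.0
Slice 3: Δl = 2.9/cos17.6° = 3.042 m; N'_3 = 458·cos17.6° = 436.6; c'Δl = 20.38; W sinα = 138.5
Slice 4: Δl = 3.2/cos29.8° = 3.688 m; N'_4 = 430·cos29.8° = 373.1; c'Δl = 24.71; W sinα = 213.7
Slice 5: Δl = 2.1/cos41.9° = 2.821 m; N'_5 = 212·cos41.9° = 157.8; c'Δl = 18.90; W sinα = 141.6
Slice 6: Δl = 3.0/cos56.2° = 5.393 m; N'_6 = 149·cos56.2° = 82.9; c'Δl = 36.13; W sinα = 123.8
Σc'Δl = 137.1 kN/m; ΣN' = 1462.9 kN/m; ΣW sinα = 648.5 kN/m
Resisting = 137.1 + 1462.9·tan27.7° = 137.1 + 768.0 = 905.2 kN/m
FS = 905.2 / 648.5 = 1.396

FS = 1.40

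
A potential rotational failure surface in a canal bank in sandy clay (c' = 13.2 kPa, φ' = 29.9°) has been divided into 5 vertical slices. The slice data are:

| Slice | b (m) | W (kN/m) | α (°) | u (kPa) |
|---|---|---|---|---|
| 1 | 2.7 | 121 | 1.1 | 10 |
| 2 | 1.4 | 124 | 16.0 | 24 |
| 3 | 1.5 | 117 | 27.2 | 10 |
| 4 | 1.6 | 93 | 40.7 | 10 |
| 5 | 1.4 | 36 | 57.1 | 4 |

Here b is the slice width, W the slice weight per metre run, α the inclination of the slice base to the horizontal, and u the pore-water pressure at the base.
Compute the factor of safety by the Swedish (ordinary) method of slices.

FS = 1.80

Ordinary method of slices: FS = Σ[c'·Δl_i + (W_i cosα_i − u_i·Δl_i)·tanφ'] / Σ W_i sinα_i, with Δl_i = b_i / cosα_i.
Slice 1: Δl = 2.7/cos1.1° = 2.700 m; N'_1 = 121·cos1.1° − 10·2.700 = 94.0; c'Δl = 35.65; W sinα = 2.3
Slice 2: Δl = 1.4/cos16.0° = 1.456 m; N'_2 = 124·cos16.0° − 24·1.456 = 84.2; c'Δl = 19.22; W sinα = 34.2
Slice 3: Δl = 1.5/cos27.2° = 1.686 m; N'_3 = 117·cos27.2° − 10·1.686 = 87.2; c'Δl = 22.26; W sinα = 53.5
Slice 4: Δl = 1.6/cos40.7° = 2.110 m; N'_4 = 93·cos40.7° − 10·2.110 = 49.4; c'Δl = 27.86; W sinα = 60.6
Slice 5: Δl = 1.4/cos57.1° = 2.577 m; N'_5 = 36·cos57.1° − 4·2.577 = 9.2; c'Δl = 34.02; W sinα = 30.2
Σc'Δl = 139.0 kN/m; ΣN' = 324.1 kN/m; ΣW sinα = 180.9 kN/m
Resisting = 139.0 + 324.1·tan29.9° = 139.0 + 186.3 = 325.4 kN/m
FS = 325.4 / 180.9 = 1.799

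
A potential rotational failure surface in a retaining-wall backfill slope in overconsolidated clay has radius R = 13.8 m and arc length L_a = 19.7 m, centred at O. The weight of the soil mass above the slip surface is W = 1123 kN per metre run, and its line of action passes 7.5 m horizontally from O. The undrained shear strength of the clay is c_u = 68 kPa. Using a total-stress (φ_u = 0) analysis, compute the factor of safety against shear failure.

FS = 2.19

Taking moments about the centre O, the resisting moment is provided by the undrained shear strength acting along the arc:
M_R = c_u·L_a·R = 68·19.70·13.8 = 18486.5 kN·m/m
M_D = W·d = 1123·7.5 = 8422.5 kN·m/m
FS = M_R / M_D = 18486.5 / 8422.5 = 2.195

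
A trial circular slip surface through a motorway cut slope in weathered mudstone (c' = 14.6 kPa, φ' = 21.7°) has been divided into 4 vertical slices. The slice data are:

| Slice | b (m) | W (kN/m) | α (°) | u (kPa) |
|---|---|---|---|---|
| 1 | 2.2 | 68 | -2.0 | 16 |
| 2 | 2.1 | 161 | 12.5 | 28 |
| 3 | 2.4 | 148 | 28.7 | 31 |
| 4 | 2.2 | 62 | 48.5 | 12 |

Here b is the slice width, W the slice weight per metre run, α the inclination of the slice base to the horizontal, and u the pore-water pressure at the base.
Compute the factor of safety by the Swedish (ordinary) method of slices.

FS = 1.48

Ordinary method of slices: FS = Σ[c'·Δl_i + (W_i cosα_i − u_i·Δl_i)·tanφ'] / Σ W_i sinα_i, with Δl_i = b_i / cosα_i.
Slice 1: Δl = 2.2/cos(-2.0°) = 2.201 m; N'_1 = 68·cos(-2.0°) − 16·2.201 = 32.7; c'Δl = 32.14; W sinα = -2.4
Slice 2: Δl = 2.1/cos12.5° = 2.151 m; N'_2 = 161·cos12.5° − 28·2.151 = 97.0; c'Δl = 31.40; W sinα = 34.8
Slice 3: Δl = 2.4/cos28.7° = 2.736 m; N'_3 = 148·cos28.7° − 31·2.736 = 45.0; c'Δl = 39.95; W sinα = 71.1
Slice 4: Δl = 2.2/cos48.5° = 3.320 m; N'_4 = 62·cos48.5° − 12·3.320 = 1.2; c'Δl = 48.47; W sinα = 46.4
Σc'Δl = 152.0 kN/m; ΣN' = 175.9 kN/m; ΣW sinα = 150.0 kN/m
Resisting = 152.0 + 175.9·tan21.7° = 152.0 + 70.0 = 222.0 kN/m
FS = 222.0 / 150.0 = 1.480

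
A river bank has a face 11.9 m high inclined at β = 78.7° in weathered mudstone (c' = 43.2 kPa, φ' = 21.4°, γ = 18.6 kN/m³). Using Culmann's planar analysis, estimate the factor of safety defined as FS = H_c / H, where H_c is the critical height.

H_c = (4c'/γ) · sinβ cosφ' / [1 − cos(β − φ')]
    = (4·43.2/18.6) · sin78.7°·cos21.4° / [1 − cos57.3°]
    = 9.290 · 0.9130 / 0.4598 = 18.45 m
FS = H_c / H = 18.45 / 11.9 = 1.550

FS = 1.55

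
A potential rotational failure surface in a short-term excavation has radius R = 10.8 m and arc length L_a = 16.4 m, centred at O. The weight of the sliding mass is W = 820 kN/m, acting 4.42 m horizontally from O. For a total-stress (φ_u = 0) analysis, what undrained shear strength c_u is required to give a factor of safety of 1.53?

FS = c_u·L_a·R / (W·d), so c_u = FS·W·d / (L_a·R).
c_u = 1.53·820·4.42 / (16.40·10.8) = 5545.3 / 177.12 = 31.31 kPa

c_u = 31.3 kPa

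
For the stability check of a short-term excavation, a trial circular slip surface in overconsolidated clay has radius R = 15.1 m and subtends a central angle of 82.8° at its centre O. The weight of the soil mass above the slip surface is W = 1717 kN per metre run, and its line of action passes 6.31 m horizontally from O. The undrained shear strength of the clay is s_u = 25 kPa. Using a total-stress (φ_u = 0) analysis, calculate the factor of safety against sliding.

Taking moments about the centre O, the resisting moment is provided by the undrained shear strength acting along the arc:
Arc length L_a = R·θ = 15.1·(82.8°·π/180) = 15.1·1.4451 = 21.82 m
M_R = s_u·L_a·R = 25·21.82·15.1 = 8237.6 kN·m/m
M_D = W·d = 1717·6.31 = 10834.3 kN·m/m
FS = M_R / M_D = 8237.6 / 10834.3 = 0.760

FS = 0.76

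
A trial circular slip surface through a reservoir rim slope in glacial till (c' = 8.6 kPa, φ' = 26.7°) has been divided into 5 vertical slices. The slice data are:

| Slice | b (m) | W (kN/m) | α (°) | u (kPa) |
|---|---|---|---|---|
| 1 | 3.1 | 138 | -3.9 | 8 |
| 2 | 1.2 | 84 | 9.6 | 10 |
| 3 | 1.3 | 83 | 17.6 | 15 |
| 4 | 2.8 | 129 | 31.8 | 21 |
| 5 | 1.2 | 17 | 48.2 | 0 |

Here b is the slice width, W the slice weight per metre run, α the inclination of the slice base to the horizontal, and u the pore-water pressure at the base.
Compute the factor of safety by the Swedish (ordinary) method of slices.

Ordinary method of slices: FS = Σ[c'·Δl_i + (W_i cosα_i − u_i·Δl_i)·tanφ'] / Σ W_i sinα_i, with Δl_i = b_i / cosα_i.
Slice 1: Δl = 3.1/cos(-3.9°) = 3.107 m; N'_1 = 138·cos(-3.9°) − 8·3.107 = 112.8; c'Δl = 26.72; W sinα = -9.4
Slice 2: Δl = 1.2/cos9.6° = 1.217 m; N'_2 = 84·cos9.6° − 10·1.217 = 70.7; c'Δl = 10.47; W sinα = 14.0
Slice 3: Δl = 1.3/cos17.6° = 1.364 m; N'_3 = 83·cos17.6° − 15·1.364 = 58.7; c'Δl = 11.73; W sinα = 25.1
Slice 4: Δl = 2.8/cos31.8° = 3.295 m; N'_4 = 129·cos31.8° − 21·3.295 = 40.5; c'Δl = 28.33; W sinα = 68.0
Slice 5: Δl = 1.2/cos48.2° = 1.800 m; N'_5 = 17·cos48.2° − 0·1.800 = 11.3; c'Δl = 15.48; W sinα = 12.7
Σc'Δl = 92.7 kN/m; ΣN' = 293.9 kN/m; ΣW sinα = 110.4 kN/m
Resisting = 92.7 + 293.9·tan26.7° = 92.7 + 147.8 = 240.6 kN/m
FS = 240.6 / 110.4 = 2.180

FS = 2.18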